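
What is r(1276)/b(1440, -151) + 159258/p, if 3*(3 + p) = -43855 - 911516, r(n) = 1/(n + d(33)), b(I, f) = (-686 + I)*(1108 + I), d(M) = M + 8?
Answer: -100739040550613/201442658322360 ≈ -0.50009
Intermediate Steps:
d(M) = 8 + M
r(n) = 1/(41 + n) (r(n) = 1/(n + (8 + 33)) = 1/(n + 41) = 1/(41 + n))
p = -318460 (p = -3 + (-43855 - 911516)/3 = -3 + (1/3)*(-955371) = -3 - 318457 = -318460)
r(1276)/b(1440, -151) + 159258/p = 1/((41 + 1276)*(-760088 + 1440**2 + 422*1440)) + 159258/(-318460) = 1/(1317*(-760088 + 2073600 + 607680)) + 159258*(-1/318460) = (1/1317)/1921192 - 79629/159230 = (1/1317)*(1/1921192) - 79629/159230 = 1/2530209864 - 79629/159230 = -100739040550613/201442658322360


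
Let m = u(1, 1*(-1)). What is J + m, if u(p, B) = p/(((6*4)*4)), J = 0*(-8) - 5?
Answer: -479/96 ≈ -4.9896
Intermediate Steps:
J = -5 (J = 0 - 5 = -5)
u(p, B) = p/96 (u(p, B) = p/((24*4)) = p/96)
m = 1/96 (m = (1/96)*1 = 1/96 ≈ 0.010417)
J + m = -5 + 1/96 = -479/96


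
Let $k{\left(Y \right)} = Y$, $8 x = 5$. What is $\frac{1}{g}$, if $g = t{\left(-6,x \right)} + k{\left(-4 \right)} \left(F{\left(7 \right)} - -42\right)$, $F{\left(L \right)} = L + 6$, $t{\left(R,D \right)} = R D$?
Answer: $- \frac{4}{895} \approx -0.0044693$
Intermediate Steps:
$x = \frac{5}{8}$ ($x = \frac{1}{8} \cdot 5 = \frac{5}{8} \approx 0.625$)
$t{\left(R,D \right)} = D R$
$F{\left(L \right)} = 6 + L$
$g = - \frac{895}{4}$ ($g = \frac{5}{8} \left(-6\right) - 4 \left(\left(6 + 7\right) - -42\right) = - \frac{15}{4} - 4 \left(13 + 42\right) = - \frac{15}{4} - 220 = - \frac{895}{4} \approx -223.75$)
$\frac{1}{g} = \frac{1}{- \frac{895}{4}} = - \frac{4}{895}$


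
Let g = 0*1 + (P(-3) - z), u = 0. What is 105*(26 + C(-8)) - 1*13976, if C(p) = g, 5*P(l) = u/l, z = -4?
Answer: -10826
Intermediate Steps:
P(l) = 0 (P(l) = (0/l)/5 = (⅕)*0 = 0)
g = 4 (g = 0*1 + (0 - 1*(-4)) = 0 + (0 + 4) = 0 + 4 = 4)
C(p) = 4
105*(26 + C(-8)) - 1*13976 = 105*(26 + 4) - 1*13976 = 105*30 - 13976 = 3150 - 13976 = -10826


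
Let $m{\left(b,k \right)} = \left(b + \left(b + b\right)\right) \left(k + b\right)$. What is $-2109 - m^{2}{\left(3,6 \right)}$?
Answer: $-8670$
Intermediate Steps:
$m{\left(b,k \right)} = 3 b \left(b + k\right)$ ($m{\left(b,k \right)} = \left(b + 2 b\right) \left(b + k\right) = 3 b \left(b + k\right)$)
$-2109 - m^{2}{\left(3,6 \right)} = -2109 - \left(3 \cdot 3 \left(3 + 6\right)\right)^{2} = -2109 - \left(3 \cdot 3 \cdot 9\right)^{2} = -2109 - 81^{2} = -2109 - 6561 = -8670$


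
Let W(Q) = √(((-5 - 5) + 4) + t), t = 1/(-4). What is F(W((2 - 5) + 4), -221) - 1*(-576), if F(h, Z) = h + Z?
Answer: 355 + 5*I/2 ≈ 355.0 + 2.5*I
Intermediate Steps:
t = -¼ ≈ -0.25000
W(Q) = 5*I/2 (W(Q) = √(((-5 - 5) + 4) - ¼) = √((-10 + 4) - ¼) = √(-6 - ¼) = √(-25/4) = 5*I/2)
F(h, Z) = Z + h
F(W((2 - 5) + 4), -221) - 1*(-576) = (-221 + 5*I/2) - 1*(-576) = (-221 + 5*I/2) + 576 = 355 + 5*I/2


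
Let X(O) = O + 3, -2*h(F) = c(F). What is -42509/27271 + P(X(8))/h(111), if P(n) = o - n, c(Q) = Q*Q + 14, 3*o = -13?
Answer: -1570536613/1009163355 ≈ -1.5563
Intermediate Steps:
o = -13/3 (o = (1/3)*(-13) = -13/3 ≈ -4.3333)
c(Q) = 14 + Q**2 (c(Q) = Q**2 + 14 = 14 + Q**2)
h(F) = -7 - F**2/2 (h(F) = -(14 + F**2)/2 = -7 - F**2/2)
X(O) = 3 + O
P(n) = -13/3 - n
-42509/27271 + P(X(8))/h(111) = -42509/27271 + (-13/3 - (3 + 8))/(-7 - 1/2*111**2) = -42509*1/27271 + (-13/3 - 1*11)/(-7 - 1/2*12321) = -42509/27271 + (-13/3 - 11)/(-7 - 12321/2) = -42509/27271 - 46/(3*(-12335/2)) = -42509/27271 - 46/3*(-2/12335) = -42509/27271 + 92/37005 = -1570536613/1009163355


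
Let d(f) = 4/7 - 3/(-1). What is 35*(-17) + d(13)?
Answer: -4140/7 ≈ -591.43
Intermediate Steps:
d(f) = 25/7 (d(f) = 4*(⅐) - 3*(-1) = 4/7 + 3 = 25/7)
35*(-17) + d(13) = 35*(-17) + 25/7 = -595 + 25/7 = -4140/7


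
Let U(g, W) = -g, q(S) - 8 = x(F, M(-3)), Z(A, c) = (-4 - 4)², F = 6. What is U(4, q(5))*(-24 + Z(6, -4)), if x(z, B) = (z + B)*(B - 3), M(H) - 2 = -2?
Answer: -160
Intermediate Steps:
M(H) = 0 (M(H) = 2 - 2 = 0)
x(z, B) = (-3 + B)*(B + z) (x(z, B) = (B + z)*(-3 + B) = (-3 + B)*(B + z))
Z(A, c) = 64 (Z(A, c) = (-8)² = 64)
q(S) = -10 (q(S) = 8 + (0² - 3*0 - 3*6 + 0*6) = 8 + (0 + 0 - 18 + 0) = 8 - 18 = -10)
U(4, q(5))*(-24 + Z(6, -4)) = (-1*4)*(-24 + 64) = -4*40 = -160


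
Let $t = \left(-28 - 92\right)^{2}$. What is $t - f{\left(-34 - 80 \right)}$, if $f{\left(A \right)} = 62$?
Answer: $14338$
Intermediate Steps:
$t = 14400$ ($t = \left(-120\right)^{2} = 14400$)
$t - f{\left(-34 - 80 \right)} = 14400 - 62 = 14338$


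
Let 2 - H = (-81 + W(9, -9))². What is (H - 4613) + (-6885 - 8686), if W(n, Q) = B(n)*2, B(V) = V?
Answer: -24151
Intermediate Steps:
W(n, Q) = 2*n (W(n, Q) = n*2 = 2*n)
H = -3967 (H = 2 - (-81 + 2*9)² = 2 - (-81 + 18)² = 2 - 1*(-63)² = 2 - 1*3969 = 2 - 3969 = -3967)
(H - 4613) + (-6885 - 8686) = (-3967 - 4613) + (-6885 - 8686) = -8580 - 15571 = -24151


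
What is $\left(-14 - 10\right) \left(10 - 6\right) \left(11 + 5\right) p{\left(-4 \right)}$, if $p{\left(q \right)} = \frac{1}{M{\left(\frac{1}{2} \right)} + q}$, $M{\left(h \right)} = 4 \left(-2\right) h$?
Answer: $192$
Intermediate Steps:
$M{\left(h \right)} = - 8 h$
$p{\left(q \right)} = \frac{1}{-4 + q}$ ($p{\left(q \right)} = \frac{1}{- \frac{8}{2} + q} = \frac{1}{\left(-8\right) \frac{1}{2} + q} = \frac{1}{-4 + q}$)
$\left(-14 - 10\right) \left(10 - 6\right) \left(11 + 5\right) p{\left(-4 \right)} = \frac{\left(-14 - 10\right) \left(10 - 6\right) \left(11 + 5\right)}{-4 - 4} = \frac{\left(-24\right) 4 \cdot 16}{-8} = \left(-24\right) 64 \left(- \frac{1}{8}\right) = \left(-1536\right) \left(- \frac{1}{8}\right) = 192$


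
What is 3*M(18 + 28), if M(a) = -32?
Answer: -96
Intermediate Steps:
3*M(18 + 28) = 3*(-32) = -96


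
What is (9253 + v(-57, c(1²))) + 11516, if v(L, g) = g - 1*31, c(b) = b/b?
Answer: 20739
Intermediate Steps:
c(b) = 1
v(L, g) = -31 + g (v(L, g) = g - 31 = -31 + g)
(9253 + v(-57, c(1²))) + 11516 = (9253 + (-31 + 1)) + 11516 = (9253 - 30) + 11516 = 9223 + 11516 = 20739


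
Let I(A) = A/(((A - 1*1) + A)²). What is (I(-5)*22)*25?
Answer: -250/11 ≈ -22.727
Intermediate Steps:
I(A) = A/(-1 + 2*A)² (I(A) = A/(((A - 1) + A)²) = A/(((-1 + A) + A)²) = A/((-1 + 2*A)²) = A/(-1 + 2*A)²)
(I(-5)*22)*25 = (-5/(-1 + 2*(-5))²*22)*25 = (-5/(-1 - 10)²*22)*25 = (-5/(-11)²*22)*25 = (-5*1/121*22)*25 = -5/121*22*25 = -10/11*25 = -250/11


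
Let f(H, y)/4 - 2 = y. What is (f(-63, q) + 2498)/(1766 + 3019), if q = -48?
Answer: 2314/4785 ≈ 0.48359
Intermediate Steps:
f(H, y) = 8 + 4*y
(f(-63, q) + 2498)/(1766 + 3019) = ((8 + 4*(-48)) + 2498)/(1766 + 3019) = ((8 - 192) + 2498)/4785 = (-184 + 2498)*(1/4785) = 2314*(1/4785) = 2314/4785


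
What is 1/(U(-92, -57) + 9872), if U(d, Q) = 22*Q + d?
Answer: 1/8526 ≈ 0.00011729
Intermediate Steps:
U(d, Q) = d + 22*Q
1/(U(-92, -57) + 9872) = 1/((-92 + 22*(-57)) + 9872) = 1/((-92 - 1254) + 9872) = 1/(-1346 + 9872) = 1/8526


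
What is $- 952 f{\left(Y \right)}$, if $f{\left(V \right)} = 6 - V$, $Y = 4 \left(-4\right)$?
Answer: $-20944$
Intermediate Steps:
$Y = -16$
$- 952 f{\left(Y \right)} = - 952 \left(6 - -16\right) = - 952 \left(6 + 16\right) = \left(-952\right) 22 = -20944$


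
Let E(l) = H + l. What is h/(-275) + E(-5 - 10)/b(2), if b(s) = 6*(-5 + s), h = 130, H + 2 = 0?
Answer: 467/990 ≈ 0.47172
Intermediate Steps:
H = -2 (H = -2 + 0 = -2)
E(l) = -2 + l
b(s) = -30 + 6*s
h/(-275) + E(-5 - 10)/b(2) = 130/(-275) + (-2 + (-5 - 10))/(-30 + 6*2) = 130*(-1/275) + (-2 - 15)/(-30 + 12) = -26/55 - 17/(-18) = -26/55 - 17*(-1/18) = -26/55 + 17/18 = 467/990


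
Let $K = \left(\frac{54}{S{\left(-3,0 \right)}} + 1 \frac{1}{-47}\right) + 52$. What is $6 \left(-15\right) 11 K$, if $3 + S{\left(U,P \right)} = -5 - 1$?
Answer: $- \frac{2139390}{47} \approx -45519.0$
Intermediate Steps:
$S{\left(U,P \right)} = -9$ ($S{\left(U,P \right)} = -3 - 6 = -9$)
$K = \frac{2161}{47}$ ($K = \left(\frac{54}{-9} + 1 \frac{1}{-47}\right) + 52 = \left(54 \left(- \frac{1}{9}\right) + 1 \left(- \frac{1}{47}\right)\right) + 52 = \left(-6 - \frac{1}{47}\right) + 52 = - \frac{283}{47} + 52 = \frac{2161}{47} \approx 45.979$)
$6 \left(-15\right) 11 K = 6 \left(-15\right) 11 \cdot \frac{2161}{47} = \left(-90\right) 11 \cdot \frac{2161}{47} = \left(-990\right) \frac{2161}{47} = - \frac{2139390}{47}$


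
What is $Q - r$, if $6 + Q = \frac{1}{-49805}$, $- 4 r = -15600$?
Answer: $- \frac{194538331}{49805} \approx -3906.0$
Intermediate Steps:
$r = 3900$ ($r = \left(- \frac{1}{4}\right) \left(-15600\right) = 3900$)
$Q = - \frac{298831}{49805}$ ($Q = -6 + \frac{1}{-49805} = -6 - \frac{1}{49805} = - \frac{298831}{49805} \approx -6.0$)
$Q - r = - \frac{298831}{49805} - 3900 = - \frac{194538331}{49805}$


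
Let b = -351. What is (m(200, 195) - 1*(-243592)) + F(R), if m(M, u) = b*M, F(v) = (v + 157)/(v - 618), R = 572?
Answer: 7975303/46 ≈ 1.7338e+5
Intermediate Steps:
F(v) = (157 + v)/(-618 + v)
m(M, u) = -351*M
(m(200, 195) - 1*(-243592)) + F(R) = (-351*200 - 1*(-243592)) + (157 + 572)/(-618 + 572) = (-70200 + 243592) + 729/(-46) = 173392 - 1/46*729 = 173392 - 729/46 = 7975303/46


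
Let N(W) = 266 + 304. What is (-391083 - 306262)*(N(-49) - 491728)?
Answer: 342506575510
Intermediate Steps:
N(W) = 570
(-391083 - 306262)*(N(-49) - 491728) = (-391083 - 306262)*(570 - 491728) = -697345*(-491158) = 342506575510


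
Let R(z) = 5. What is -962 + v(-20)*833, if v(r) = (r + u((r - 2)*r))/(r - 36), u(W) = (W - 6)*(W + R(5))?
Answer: -11493893/4 ≈ -2.8735e+6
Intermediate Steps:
u(W) = (-6 + W)*(5 + W) (u(W) = (W - 6)*(W + 5) = (-6 + W)*(5 + W))
v(r) = (-30 + r + r²*(-2 + r)² - r*(-2 + r))/(-36 + r) (v(r) = (r + (-30 + ((r - 2)*r)² - (r - 2)*r))/(r - 36) = (r + (-30 + ((-2 + r)*r)² - (-2 + r)*r))/(-36 + r) = (r + (-30 + (r*(-2 + r))² - r*(-2 + r)))/(-36 + r) = (r + (-30 + r²*(-2 + r)² - r*(-2 + r)))/(-36 + r) = (-30 + r + r²*(-2 + r)² - r*(-2 + r))/(-36 + r))
-962 + v(-20)*833 = -962 + ((-30 - 20 + (-20)²*(-2 - 20)² - 1*(-20)*(-2 - 20))/(-36 - 20))*833 = -962 + ((-30 - 20 + 400*(-22)² - 1*(-20)*(-22))/(-56))*833 = -962 - (-30 - 20 + 400*484 - 440)/56*833 = -962 - (-30 - 20 + 193600 - 440)/56*833 = -962 - 1/56*193110*833 = -962 - 96555/28*833 = -962 - 11490045/4 = -11493893/4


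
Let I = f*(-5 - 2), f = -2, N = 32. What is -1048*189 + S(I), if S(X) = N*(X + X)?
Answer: -197176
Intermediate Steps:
I = 14 (I = -2*(-5 - 2) = -2*(-7) = 14)
S(X) = 64*X (S(X) = 32*(X + X) = 32*(2*X) = 64*X)
-1048*189 + S(I) = -1048*189 + 64*14 = -198072 + 896 = -197176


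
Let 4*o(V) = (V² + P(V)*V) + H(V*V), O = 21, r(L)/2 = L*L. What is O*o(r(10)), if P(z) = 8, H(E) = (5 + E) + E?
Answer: 2553705/4 ≈ 6.3843e+5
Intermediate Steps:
r(L) = 2*L² (r(L) = 2*(L*L) = 2*L²)
H(E) = 5 + 2*E
o(V) = 5/4 + 2*V + 3*V²/4 (o(V) = ((V² + 8*V) + (5 + 2*(V*V)))/4 = ((V² + 8*V) + (5 + 2*V²))/4 = (5 + 3*V² + 8*V)/4 = 5/4 + 2*V + 3*V²/4)
O*o(r(10)) = 21*(5/4 + 2*(2*10²) + 3*(2*10²)²/4) = 21*(5/4 + 2*(2*100) + 3*(2*100)²/4) = 21*(5/4 + 2*200 + (¾)*200²) = 21*(5/4 + 400 + (¾)*40000) = 21*(5/4 + 400 + 30000) = 21*(121605/4) = 2553705/4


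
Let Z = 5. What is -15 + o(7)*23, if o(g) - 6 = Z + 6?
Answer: 376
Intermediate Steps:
o(g) = 17 (o(g) = 6 + (5 + 6) = 6 + 11 = 17)
-15 + o(7)*23 = -15 + 17*23 = -15 + 391 = 376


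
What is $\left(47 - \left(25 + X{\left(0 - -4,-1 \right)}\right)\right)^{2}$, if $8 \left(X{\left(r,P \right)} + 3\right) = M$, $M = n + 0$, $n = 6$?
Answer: $\frac{9409}{16} \approx 588.06$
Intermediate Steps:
$M = 6$ ($M = 6 + 0 = 6$)
$X{\left(r,P \right)} = - \frac{9}{4}$ ($X{\left(r,P \right)} = -3 + \frac{1}{8} \cdot 6 = -3 + \frac{3}{4} = - \frac{9}{4}$)
$\left(47 - \left(25 + X{\left(0 - -4,-1 \right)}\right)\right)^{2} = \left(47 - \frac{91}{4}\right)^{2} = \left(\frac{97}{4}\right)^{2} = \frac{9409}{16}$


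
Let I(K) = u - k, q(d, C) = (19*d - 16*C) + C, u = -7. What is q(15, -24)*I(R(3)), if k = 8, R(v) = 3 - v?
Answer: -9675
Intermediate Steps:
q(d, C) = -15*C + 19*d (q(d, C) = (-16*C + 19*d) + C = -15*C + 19*d)
I(K) = -15 (I(K) = -7 - 1*8 = -7 - 8 = -15)
q(15, -24)*I(R(3)) = (-15*(-24) + 19*15)*(-15) = (360 + 285)*(-15) = 645*(-15) = -9675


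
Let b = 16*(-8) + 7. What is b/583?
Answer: -11/53 ≈ -0.20755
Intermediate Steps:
b = -121 (b = -128 + 7 = -121)
b/583 = -121/583 = -121*1/583 = -11/53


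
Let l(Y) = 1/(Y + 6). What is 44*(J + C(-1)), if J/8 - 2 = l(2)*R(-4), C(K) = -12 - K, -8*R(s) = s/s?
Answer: 429/2 ≈ 214.50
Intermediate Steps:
l(Y) = 1/(6 + Y)
R(s) = -⅛ (R(s) = -s/(8*s) = -⅛*1 = -⅛)
J = 127/8 (J = 16 + 8*(-⅛/(6 + 2)) = 16 + 8*(-⅛/8) = 16 + 8*((⅛)*(-⅛)) = 16 + 8*(-1/64) = 16 - ⅛ = 127/8 ≈ 15.875)
44*(J + C(-1)) = 44*(127/8 + (-12 - 1*(-1))) = 44*(127/8 + (-12 + 1)) = 44*(127/8 - 11) = 44*(39/8) = 429/2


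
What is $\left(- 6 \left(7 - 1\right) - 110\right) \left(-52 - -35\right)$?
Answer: $2482$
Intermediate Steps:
$\left(- 6 \left(7 - 1\right) - 110\right) \left(-52 - -35\right) = \left(\left(-6\right) 6 - 110\right) \left(-52 + 35\right) = \left(-36 - 110\right) \left(-17\right) = \left(-146\right) \left(-17\right) = 2482$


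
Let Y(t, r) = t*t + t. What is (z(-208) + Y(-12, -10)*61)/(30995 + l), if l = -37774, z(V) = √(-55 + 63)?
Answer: -8052/6779 - 2*√2/6779 ≈ -1.1882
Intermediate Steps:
Y(t, r) = t + t² (Y(t, r) = t² + t = t + t²)
z(V) = 2*√2 (z(V) = √8 = 2*√2)
(z(-208) + Y(-12, -10)*61)/(30995 + l) = (2*√2 - 12*(1 - 12)*61)/(30995 - 37774) = (2*√2 - 12*(-11)*61)/(-6779) = (2*√2 + 132*61)*(-1/6779) = (2*√2 + 8052)*(-1/6779) = (8052 + 2*√2)*(-1/6779) = -8052/6779 - 2*√2/6779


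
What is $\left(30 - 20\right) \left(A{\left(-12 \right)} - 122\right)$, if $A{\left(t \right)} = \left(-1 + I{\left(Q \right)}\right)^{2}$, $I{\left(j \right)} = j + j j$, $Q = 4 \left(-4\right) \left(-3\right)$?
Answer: $55270790$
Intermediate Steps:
$Q = 48$ ($Q = \left(-16\right) \left(-3\right) = 48$)
$I{\left(j \right)} = j + j^{2}$
$A{\left(t \right)} = 5527201$ ($A{\left(t \right)} = \left(-1 + 48 \left(1 + 48\right)\right)^{2} = \left(-1 + 48 \cdot 49\right)^{2} = \left(-1 + 2352\right)^{2} = 2351^{2} = 5527201$)
$\left(30 - 20\right) \left(A{\left(-12 \right)} - 122\right) = \left(30 - 20\right) \left(5527201 - 122\right) = \left(30 - 20\right) 5527079 = 10 \cdot 5527079 = 55270790$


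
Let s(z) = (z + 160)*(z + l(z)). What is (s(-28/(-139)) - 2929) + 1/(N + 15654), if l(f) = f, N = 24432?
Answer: -2218527621965/774501606 ≈ -2864.5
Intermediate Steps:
s(z) = 2*z*(160 + z) (s(z) = (z + 160)*(z + z) = (160 + z)*(2*z) = 2*z*(160 + z))
(s(-28/(-139)) - 2929) + 1/(N + 15654) = (2*(-28/(-139))*(160 - 28/(-139)) - 2929) + 1/(24432 + 15654) = (2*(-28*(-1/139))*(160 - 28*(-1/139)) - 2929) + 1/40086 = (2*(28/139)*(160 + 28/139) - 2929) + 1/40086 = (2*(28/139)*(22268/139) - 2929) + 1/40086 = (1247008/19321 - 2929) + 1/40086 = -55344201/19321 + 1/40086 = -2218527621965/774501606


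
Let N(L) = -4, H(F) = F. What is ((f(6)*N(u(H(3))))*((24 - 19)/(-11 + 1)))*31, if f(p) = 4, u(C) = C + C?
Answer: 248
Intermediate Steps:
u(C) = 2*C
((f(6)*N(u(H(3))))*((24 - 19)/(-11 + 1)))*31 = ((4*(-4))*((24 - 19)/(-11 + 1)))*31 = -80/(-10)*31 = -80*(-1)/10*31 = -16*(-½)*31 = 8*31 = 248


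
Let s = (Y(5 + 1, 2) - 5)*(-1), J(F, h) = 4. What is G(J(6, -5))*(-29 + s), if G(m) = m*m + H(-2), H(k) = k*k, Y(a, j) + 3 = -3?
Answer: -360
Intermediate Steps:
Y(a, j) = -6 (Y(a, j) = -3 - 3 = -6)
H(k) = k**2
G(m) = 4 + m**2 (G(m) = m*m + (-2)**2 = m**2 + 4 = 4 + m**2)
s = 11 (s = (-6 - 5)*(-1) = -11*(-1) = 11)
G(J(6, -5))*(-29 + s) = (4 + 4**2)*(-29 + 11) = (4 + 16)*(-18) = 20*(-18) = -360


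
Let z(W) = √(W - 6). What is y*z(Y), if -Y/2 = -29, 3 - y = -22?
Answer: 50*√13 ≈ 180.28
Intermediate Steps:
y = 25 (y = 3 - 1*(-22) = 3 + 22 = 25)
Y = 58 (Y = -2*(-29) = 58)
z(W) = √(-6 + W)
y*z(Y) = 25*√(-6 + 58) = 25*√52 = 25*(2*√13) = 50*√13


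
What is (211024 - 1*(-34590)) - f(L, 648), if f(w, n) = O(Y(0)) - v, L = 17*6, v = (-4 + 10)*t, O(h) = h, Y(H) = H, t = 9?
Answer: 245668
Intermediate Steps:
v = 54 (v = (-4 + 10)*9 = 6*9 = 54)
L = 102
f(w, n) = -54 (f(w, n) = 0 - 1*54 = 0 - 54 = -54)
(211024 - 1*(-34590)) - f(L, 648) = (211024 - 1*(-34590)) - 1*(-54) = (211024 + 34590) + 54 = 245614 + 54 = 245668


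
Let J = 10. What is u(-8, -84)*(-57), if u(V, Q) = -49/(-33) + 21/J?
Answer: -22477/110 ≈ -204.34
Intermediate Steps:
u(V, Q) = 1183/330 (u(V, Q) = -49/(-33) + 21/10 = -49*(-1/33) + 21*(1/10) = 49/33 + 21/10 = 1183/330)
u(-8, -84)*(-57) = (1183/330)*(-57) = -22477/110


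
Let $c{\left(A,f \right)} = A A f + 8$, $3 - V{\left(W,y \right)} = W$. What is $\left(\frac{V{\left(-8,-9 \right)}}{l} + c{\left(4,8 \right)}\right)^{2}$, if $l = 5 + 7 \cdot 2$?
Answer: $\frac{6734025}{361} \approx 18654.0$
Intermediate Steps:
$V{\left(W,y \right)} = 3 - W$
$l = 19$ ($l = 5 + 14 = 19$)
$c{\left(A,f \right)} = 8 + f A^{2}$ ($c{\left(A,f \right)} = A^{2} f + 8 = f A^{2} + 8 = 8 + f A^{2}$)
$\left(\frac{V{\left(-8,-9 \right)}}{l} + c{\left(4,8 \right)}\right)^{2} = \left(\frac{3 - -8}{19} + \left(8 + 8 \cdot 4^{2}\right)\right)^{2} = \left(\left(3 + 8\right) \frac{1}{19} + \left(8 + 8 \cdot 16\right)\right)^{2} = \left(11 \cdot \frac{1}{19} + \left(8 + 128\right)\right)^{2} = \left(\frac{11}{19} + 136\right)^{2} = \left(\frac{2595}{19}\right)^{2} = \frac{6734025}{361}$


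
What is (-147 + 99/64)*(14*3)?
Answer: -195489/32 ≈ -6109.0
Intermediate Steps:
(-147 + 99/64)*(14*3) = (-147 + 99*(1/64))*42 = (-147 + 99/64)*42 = -9309/64*42 = -195489/32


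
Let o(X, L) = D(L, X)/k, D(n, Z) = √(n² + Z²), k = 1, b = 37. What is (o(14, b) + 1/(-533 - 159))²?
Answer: 749422161/478864 - √1565/346 ≈ 1564.9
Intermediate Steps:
D(n, Z) = √(Z² + n²)
o(X, L) = √(L² + X²) (o(X, L) = √(X² + L²)/1 = √(L² + X²)*1 = √(L² + X²))
(o(14, b) + 1/(-533 - 159))² = (√(37² + 14²) + 1/(-533 - 159))² = (√(1369 + 196) + 1/(-692))² = (√1565 - 1/692)² = (-1/692 + √1565)²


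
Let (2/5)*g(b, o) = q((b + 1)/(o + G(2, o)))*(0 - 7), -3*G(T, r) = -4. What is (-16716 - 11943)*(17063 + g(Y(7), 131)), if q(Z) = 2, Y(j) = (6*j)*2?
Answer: -488005452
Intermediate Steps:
G(T, r) = 4/3 (G(T, r) = -⅓*(-4) = 4/3)
Y(j) = 12*j
g(b, o) = -35 (g(b, o) = 5*(2*(0 - 7))/2 = 5*(2*(-7))/2 = (5/2)*(-14) = -35)
(-16716 - 11943)*(17063 + g(Y(7), 131)) = (-16716 - 11943)*(17063 - 35) = -28659*17028 = -488005452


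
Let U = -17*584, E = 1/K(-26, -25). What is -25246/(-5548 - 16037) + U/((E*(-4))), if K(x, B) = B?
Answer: -1339324004/21585 ≈ -62049.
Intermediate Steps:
E = -1/25 (E = 1/(-25) = -1/25 ≈ -0.040000)
U = -9928
-25246/(-5548 - 16037) + U/((E*(-4))) = -25246/(-5548 - 16037) - 9928/((-1/25*(-4))) = -25246/(-21585) - 9928/4/25 = -25246*(-1/21585) - 9928*25/4 = 25246/21585 - 62050 = -1339324004/21585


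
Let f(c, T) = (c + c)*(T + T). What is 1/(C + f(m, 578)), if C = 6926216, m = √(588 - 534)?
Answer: 865777/5996522428760 - 867*√6/5996522428760 ≈ 1.4403e-7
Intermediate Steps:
m = 3*√6 (m = √54 = 3*√6 ≈ 7.3485)
f(c, T) = 4*T*c (f(c, T) = (2*c)*(2*T) = 4*T*c)
1/(C + f(m, 578)) = 1/(6926216 + 4*578*(3*√6)) = 1/(6926216 + 6936*√6)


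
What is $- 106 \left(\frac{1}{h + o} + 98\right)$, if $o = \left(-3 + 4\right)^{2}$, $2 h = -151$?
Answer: $- \frac{1547600}{149} \approx -10387.0$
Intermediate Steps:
$h = - \frac{151}{2}$ ($h = \frac{1}{2} \left(-151\right) = - \frac{151}{2} \approx -75.5$)
$o = 1$ ($o = 1^{2} = 1$)
$- 106 \left(\frac{1}{h + o} + 98\right) = - 106 \left(\frac{1}{- \frac{151}{2} + 1} + 98\right) = - 106 \left(\frac{1}{- \frac{149}{2}} + 98\right) = - 106 \left(- \frac{2}{149} + 98\right) = \left(-106\right) \frac{14600}{149} = - \frac{1547600}{149}$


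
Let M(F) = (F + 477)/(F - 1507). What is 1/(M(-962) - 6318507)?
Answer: -2469/15600393298 ≈ -1.5827e-7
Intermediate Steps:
M(F) = (477 + F)/(-1507 + F)
1/(M(-962) - 6318507) = 1/((477 - 962)/(-1507 - 962) - 6318507) = 1/(-485/(-2469) - 6318507) = 1/(-1/2469*(-485) - 6318507) = 1/(485/2469 - 6318507) = 1/(-15600393298/2469) = -2469/15600393298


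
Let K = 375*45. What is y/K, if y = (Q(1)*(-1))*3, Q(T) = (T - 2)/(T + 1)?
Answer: 1/11250 ≈ 8.8889e-5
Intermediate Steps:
Q(T) = (-2 + T)/(1 + T)
K = 16875
y = 3/2 (y = (((-2 + 1)/(1 + 1))*(-1))*3 = ((-1/2)*(-1))*3 = (((½)*(-1))*(-1))*3 = -½*(-1)*3 = (½)*3 = 3/2 ≈ 1.5000)
y/K = (3/2)/16875 = (3/2)*(1/16875) = 1/11250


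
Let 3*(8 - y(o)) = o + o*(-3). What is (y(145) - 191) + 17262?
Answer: 51527/3 ≈ 17176.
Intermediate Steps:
y(o) = 8 + 2*o/3 (y(o) = 8 - (o + o*(-3))/3 = 8 - (o - 3*o)/3 = 8 - (-2)*o/3 = 8 + 2*o/3)
(y(145) - 191) + 17262 = ((8 + (2/3)*145) - 191) + 17262 = ((8 + 290/3) - 191) + 17262 = (314/3 - 191) + 17262 = -259/3 + 17262 = 51527/3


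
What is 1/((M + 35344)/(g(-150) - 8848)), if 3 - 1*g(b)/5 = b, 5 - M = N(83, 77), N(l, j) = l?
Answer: -8083/35266 ≈ -0.22920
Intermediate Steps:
M = -78 (M = 5 - 1*83 = 5 - 83 = -78)
g(b) = 15 - 5*b
1/((M + 35344)/(g(-150) - 8848)) = 1/((-78 + 35344)/((15 - 5*(-150)) - 8848)) = 1/(35266/((15 + 750) - 8848)) = 1/(35266/(765 - 8848)) = 1/(35266/(-8083)) = 1/(35266*(-1/8083)) = 1/(-35266/8083) = -8083/35266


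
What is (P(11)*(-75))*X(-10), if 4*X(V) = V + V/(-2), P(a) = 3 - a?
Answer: -750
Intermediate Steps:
X(V) = V/8 (X(V) = (V + V/(-2))/4 = (V + V*(-1/2))/4 = (V - V/2)/4 = (V/2)/4 = V/8)
(P(11)*(-75))*X(-10) = ((3 - 1*11)*(-75))*((1/8)*(-10)) = ((3 - 11)*(-75))*(-5/4) = -8*(-75)*(-5/4) = 600*(-5/4) = -750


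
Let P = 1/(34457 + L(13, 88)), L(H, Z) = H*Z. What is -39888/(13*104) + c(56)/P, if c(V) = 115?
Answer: 691900449/169 ≈ 4.0941e+6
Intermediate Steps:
P = 1/35601 (P = 1/(34457 + 13*88) = 1/(34457 + 1144) = 1/35601 ≈ 2.8089e-5)
-39888/(13*104) + c(56)/P = -39888/(13*104) + 115/(1/35601) = -39888/1352 + 115*35601 = -39888*1/1352 + 4094115 = -4986/169 + 4094115 = 691900449/169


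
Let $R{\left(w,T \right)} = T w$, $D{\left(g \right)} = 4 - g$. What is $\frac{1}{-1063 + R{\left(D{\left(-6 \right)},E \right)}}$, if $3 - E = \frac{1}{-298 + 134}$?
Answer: $- \frac{82}{84701} \approx -0.00096811$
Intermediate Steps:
$E = \frac{493}{164}$ ($E = 3 - \frac{1}{-298 + 134} = 3 - \frac{1}{-164} = 3 - - \frac{1}{164} = 3 + \frac{1}{164} = \frac{493}{164} \approx 3.0061$)
$\frac{1}{-1063 + R{\left(D{\left(-6 \right)},E \right)}} = \frac{1}{-1063 + \frac{493 \left(4 - -6\right)}{164}} = \frac{1}{-1063 + \frac{493 \left(4 + 6\right)}{164}} = \frac{1}{-1063 + \frac{493}{164} \cdot 10} = \frac{1}{-1063 + \frac{2465}{82}} = \frac{1}{- \frac{84701}{82}} = - \frac{82}{84701}$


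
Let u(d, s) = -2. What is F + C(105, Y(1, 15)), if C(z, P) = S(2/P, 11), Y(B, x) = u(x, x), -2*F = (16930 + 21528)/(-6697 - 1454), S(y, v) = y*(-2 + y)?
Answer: 43682/8151 ≈ 5.3591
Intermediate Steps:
F = 19229/8151 (F = -(16930 + 21528)/(2*(-6697 - 1454)) = -19229/(-8151) = -19229*(-1)/8151 = -1/2*(-38458/8151) = 19229/8151 ≈ 2.3591)
Y(B, x) = -2
C(z, P) = 2*(-2 + 2/P)/P (C(z, P) = (2/P)*(-2 + 2/P) = 2*(-2 + 2/P)/P)
F + C(105, Y(1, 15)) = 19229/8151 + 4*(1 - 1*(-2))/(-2)**2 = 19229/8151 + 4*(1/4)*(1 + 2) = 19229/8151 + 4*(1/4)*3 = 19229/8151 + 3 = 43682/8151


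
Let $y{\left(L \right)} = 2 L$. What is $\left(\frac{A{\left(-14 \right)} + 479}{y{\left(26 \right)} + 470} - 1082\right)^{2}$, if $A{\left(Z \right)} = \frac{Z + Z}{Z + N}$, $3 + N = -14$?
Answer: $\frac{4492618729}{3844} \approx 1.1687 \cdot 10^{6}$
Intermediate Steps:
$N = -17$ ($N = -3 - 14 = -17$)
$A{\left(Z \right)} = \frac{2 Z}{-17 + Z}$ ($A{\left(Z \right)} = \frac{Z + Z}{Z - 17} = \frac{2 Z}{-17 + Z}$)
$\left(\frac{A{\left(-14 \right)} + 479}{y{\left(26 \right)} + 470} - 1082\right)^{2} = \left(\frac{2 \left(-14\right) \frac{1}{-17 - 14} + 479}{2 \cdot 26 + 470} - 1082\right)^{2} = \left(\frac{2 \left(-14\right) \frac{1}{-31} + 479}{52 + 470} - 1082\right)^{2} = \left(\frac{2 \left(-14\right) \left(- \frac{1}{31}\right) + 479}{522} - 1082\right)^{2} = \left(\left(\frac{28}{31} + 479\right) \frac{1}{522} - 1082\right)^{2} = \left(\frac{14877}{31} \cdot \frac{1}{522} - 1082\right)^{2} = \left(\frac{57}{62} - 1082\right)^{2} = \left(- \frac{67027}{62}\right)^{2} = \frac{4492618729}{3844}$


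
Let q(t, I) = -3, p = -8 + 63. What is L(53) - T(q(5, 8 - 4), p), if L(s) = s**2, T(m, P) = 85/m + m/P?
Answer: 468169/165 ≈ 2837.4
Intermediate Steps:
p = 55
L(53) - T(q(5, 8 - 4), p) = 53**2 - (85/(-3) - 3/55) = 2809 - (85*(-1/3) - 3*1/55) = 2809 - (-85/3 - 3/55) = 2809 - 1*(-4684/165) = 2809 + 4684/165 = 468169/165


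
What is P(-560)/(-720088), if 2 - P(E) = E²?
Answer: 156799/360044 ≈ 0.43550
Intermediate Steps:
P(E) = 2 - E²
P(-560)/(-720088) = (2 - 1*(-560)²)/(-720088) = (2 - 1*313600)*(-1/720088) = (2 - 313600)*(-1/720088) = -313598*(-1/720088) = 156799/360044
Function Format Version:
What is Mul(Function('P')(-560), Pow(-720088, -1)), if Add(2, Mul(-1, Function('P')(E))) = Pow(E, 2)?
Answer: Rational(156799, 360044) ≈ 0.43550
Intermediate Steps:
Function('P')(E) = Add(2, Mul(-1, Pow(E, 2)))
Mul(Function('P')(-560), Pow(-720088, -1)) = Mul(Add(2, Mul(-1, Pow(-560, 2))), Pow(-720088, -1)) = Mul(Add(2, Mul(-1, 313600)), Rational(-1, 720088)) = Mul(Add(2, -313600), Rational(-1, 720088)) = Mul(-313598, Rational(-1, 720088)) = Rational(156799, 360044)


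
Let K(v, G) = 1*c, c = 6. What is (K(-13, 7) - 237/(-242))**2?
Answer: 2852721/58564 ≈ 48.711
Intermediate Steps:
K(v, G) = 6 (K(v, G) = 1*6 = 6)
(K(-13, 7) - 237/(-242))**2 = (6 - 237/(-242))**2 = (6 - 237*(-1/242))**2 = (6 + 237/242)**2 = (1689/242)**2 = 2852721/58564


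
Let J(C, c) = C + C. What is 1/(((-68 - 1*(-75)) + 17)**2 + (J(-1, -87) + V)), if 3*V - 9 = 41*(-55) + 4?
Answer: -3/520 ≈ -0.0057692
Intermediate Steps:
J(C, c) = 2*C
V = -2242/3 (V = 3 + (41*(-55) + 4)/3 = 3 + (-2255 + 4)/3 = 3 + (1/3)*(-2251) = 3 - 2251/3 = -2242/3 ≈ -747.33)
1/(((-68 - 1*(-75)) + 17)**2 + (J(-1, -87) + V)) = 1/(((-68 - 1*(-75)) + 17)**2 + (2*(-1) - 2242/3)) = 1/(((-68 + 75) + 17)**2 + (-2 - 2242/3)) = 1/((7 + 17)**2 - 2248/3) = 1/(24**2 - 2248/3) = 1/(576 - 2248/3) = 1/(-520/3) = -3/520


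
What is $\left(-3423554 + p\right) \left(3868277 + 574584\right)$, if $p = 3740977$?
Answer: $1410266267203$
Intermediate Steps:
$\left(-3423554 + p\right) \left(3868277 + 574584\right) = \left(-3423554 + 3740977\right) \left(3868277 + 574584\right) = 317423 \cdot 4442861 = 1410266267203$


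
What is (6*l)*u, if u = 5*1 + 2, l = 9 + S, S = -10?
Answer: -42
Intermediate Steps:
l = -1 (l = 9 - 10 = -1)
u = 7 (u = 5 + 2 = 7)
(6*l)*u = (6*(-1))*7 = -6*7 = -42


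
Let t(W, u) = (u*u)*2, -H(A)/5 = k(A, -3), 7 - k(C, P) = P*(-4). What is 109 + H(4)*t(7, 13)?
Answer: 8559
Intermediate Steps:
k(C, P) = 7 + 4*P (k(C, P) = 7 - P*(-4) = 7 - (-4)*P = 7 + 4*P)
H(A) = 25 (H(A) = -5*(7 + 4*(-3)) = -5*(7 - 12) = -5*(-5) = 25)
t(W, u) = 2*u² (t(W, u) = u²*2 = 2*u²)
109 + H(4)*t(7, 13) = 109 + 25*(2*13²) = 109 + 25*(2*169) = 109 + 25*338 = 109 + 8450 = 8559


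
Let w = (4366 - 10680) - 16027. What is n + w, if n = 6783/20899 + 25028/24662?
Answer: -5757054945770/257705569 ≈ -22340.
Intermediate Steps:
w = -22341 (w = -6314 - 16027 = -22341)
n = 345171259/257705569 (n = 6783*(1/20899) + 25028*(1/24662) = 6783/20899 + 12514/12331 = 345171259/257705569 ≈ 1.3394)
n + w = 345171259/257705569 - 22341 = -5757054945770/257705569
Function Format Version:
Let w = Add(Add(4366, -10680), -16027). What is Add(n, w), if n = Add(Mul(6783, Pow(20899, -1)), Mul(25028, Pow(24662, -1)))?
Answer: Rational(-5757054945770, 257705569) ≈ -22340.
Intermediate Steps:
w = -22341 (w = Add(-6314, -16027) = -22341)
n = Rational(345171259, 257705569) (n = Add(Mul(6783, Rational(1, 20899)), Mul(25028, Rational(1, 24662))) = Add(Rational(6783, 20899), Rational(12514, 12331)) = Rational(345171259, 257705569) ≈ 1.3394)
Add(n, w) = Add(Rational(345171259, 257705569), -22341) = Rational(-5757054945770, 257705569)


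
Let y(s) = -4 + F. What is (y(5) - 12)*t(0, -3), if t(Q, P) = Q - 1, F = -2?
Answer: 18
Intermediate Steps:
t(Q, P) = -1 + Q
y(s) = -6 (y(s) = -4 - 2 = -6)
(y(5) - 12)*t(0, -3) = (-6 - 12)*(-1 + 0) = -18*(-1) = 18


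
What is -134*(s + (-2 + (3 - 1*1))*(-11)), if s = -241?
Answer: 32294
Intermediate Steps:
-134*(s + (-2 + (3 - 1*1))*(-11)) = -134*(-241 + (-2 + (3 - 1*1))*(-11)) = -134*(-241 + (-2 + (3 - 1))*(-11)) = -134*(-241 + (-2 + 2)*(-11)) = -134*(-241 + 0*(-11)) = -134*(-241 + 0) = -134*(-241) = 32294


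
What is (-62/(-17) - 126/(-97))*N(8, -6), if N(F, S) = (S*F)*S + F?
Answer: 2414176/1649 ≈ 1464.0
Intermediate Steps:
N(F, S) = F + F*S² (N(F, S) = (F*S)*S + F = F*S² + F = F + F*S²)
(-62/(-17) - 126/(-97))*N(8, -6) = (-62/(-17) - 126/(-97))*(8*(1 + (-6)²)) = (-62*(-1/17) - 126*(-1/97))*(8*(1 + 36)) = (62/17 + 126/97)*(8*37) = (8156/1649)*296 = 2414176/1649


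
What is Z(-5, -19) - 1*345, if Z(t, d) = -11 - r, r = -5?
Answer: -351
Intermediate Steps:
Z(t, d) = -6 (Z(t, d) = -11 - 1*(-5) = -11 + 5 = -6)
Z(-5, -19) - 1*345 = -6 - 1*345 = -6 - 345 = -351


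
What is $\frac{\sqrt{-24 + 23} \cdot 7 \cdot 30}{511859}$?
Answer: $\frac{210 i}{511859} \approx 0.00041027 i$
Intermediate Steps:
$\frac{\sqrt{-24 + 23} \cdot 7 \cdot 30}{511859} = \sqrt{-1} \cdot 7 \cdot 30 \cdot \frac{1}{511859} = i 7 \cdot 30 \cdot \frac{1}{511859} = 7 i 30 \cdot \frac{1}{511859} = 210 i \frac{1}{511859} = \frac{210 i}{511859}$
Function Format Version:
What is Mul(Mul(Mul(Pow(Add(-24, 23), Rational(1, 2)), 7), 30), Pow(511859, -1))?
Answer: Mul(Rational(210, 511859), I) ≈ Mul(0.00041027, I)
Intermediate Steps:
Mul(Mul(Mul(Pow(Add(-24, 23), Rational(1, 2)), 7), 30), Pow(511859, -1)) = Mul(Mul(Mul(Pow(-1, Rational(1, 2)), 7), 30), Rational(1, 511859)) = Mul(Mul(Mul(I, 7), 30), Rational(1, 511859)) = Mul(Mul(Mul(7, I), 30), Rational(1, 511859)) = Mul(Mul(210, I), Rational(1, 511859)) = Mul(Rational(210, 511859), I)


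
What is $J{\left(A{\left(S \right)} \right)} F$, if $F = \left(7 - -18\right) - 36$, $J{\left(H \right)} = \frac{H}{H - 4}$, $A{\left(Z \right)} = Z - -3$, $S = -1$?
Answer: $11$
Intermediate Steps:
$A{\left(Z \right)} = 3 + Z$ ($A{\left(Z \right)} = Z + 3 = 3 + Z$)
$J{\left(H \right)} = \frac{H}{-4 + H}$
$F = -11$ ($F = \left(7 + 18\right) - 36 = 25 - 36 = -11$)
$J{\left(A{\left(S \right)} \right)} F = \frac{3 - 1}{-4 + \left(3 - 1\right)} \left(-11\right) = \frac{2}{-4 + 2} \left(-11\right) = \frac{2}{-2} \left(-11\right) = 2 \left(- \frac{1}{2}\right) \left(-11\right) = \left(-1\right) \left(-11\right) = 11$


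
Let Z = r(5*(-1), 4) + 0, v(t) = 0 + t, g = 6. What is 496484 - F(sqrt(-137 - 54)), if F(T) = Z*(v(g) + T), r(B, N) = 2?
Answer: 496472 - 2*I*sqrt(191) ≈ 4.9647e+5 - 27.641*I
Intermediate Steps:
v(t) = t
Z = 2 (Z = 2 + 0 = 2)
F(T) = 12 + 2*T (F(T) = 2*(6 + T) = 12 + 2*T)
496484 - F(sqrt(-137 - 54)) = 496484 - (12 + 2*sqrt(-137 - 54)) = 496484 - (12 + 2*sqrt(-191)) = 496484 - (12 + 2*(I*sqrt(191))) = 496484 - (12 + 2*I*sqrt(191)) = 496484 + (-12 - 2*I*sqrt(191)) = 496472 - 2*I*sqrt(191)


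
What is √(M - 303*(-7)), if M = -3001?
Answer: 4*I*√55 ≈ 29.665*I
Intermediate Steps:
√(M - 303*(-7)) = √(-3001 - 303*(-7)) = √(-3001 + 2121) = √(-880) = 4*I*√55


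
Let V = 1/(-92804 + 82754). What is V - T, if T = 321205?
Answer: -3228110251/10050 ≈ -3.2121e+5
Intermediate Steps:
V = -1/10050 (V = 1/(-10050) = -1/10050 ≈ -9.9503e-5)
V - T = -1/10050 - 1*321205 = -1/10050 - 321205 = -3228110251/10050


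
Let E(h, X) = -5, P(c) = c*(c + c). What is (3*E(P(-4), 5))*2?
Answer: -30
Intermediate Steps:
P(c) = 2*c² (P(c) = c*(2*c) = 2*c²)
(3*E(P(-4), 5))*2 = (3*(-5))*2 = -15*2 = -30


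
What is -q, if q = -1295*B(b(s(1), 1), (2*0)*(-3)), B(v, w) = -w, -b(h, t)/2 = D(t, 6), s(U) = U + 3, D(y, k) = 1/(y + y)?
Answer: 0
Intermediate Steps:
D(y, k) = 1/(2*y)
s(U) = 3 + U
b(h, t) = -1/t
q = 0 (q = -(-1295)*(2*0)*(-3) = -(-1295)*0*(-3) = -(-1295)*0 = -1295*0 = 0)
-q = -1*0 = 0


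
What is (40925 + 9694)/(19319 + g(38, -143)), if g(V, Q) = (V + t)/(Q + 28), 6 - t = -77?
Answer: 5821185/2221564 ≈ 2.6203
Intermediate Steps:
t = 83 (t = 6 - 1*(-77) = 6 + 77 = 83)
g(V, Q) = (83 + V)/(28 + Q) (g(V, Q) = (V + 83)/(Q + 28) = (83 + V)/(28 + Q))
(40925 + 9694)/(19319 + g(38, -143)) = (40925 + 9694)/(19319 + (83 + 38)/(28 - 143)) = 50619/(19319 + 121/(-115)) = 50619/(19319 - 1/115*121) = 50619/(19319 - 121/115) = 50619/(2221564/115) = 50619*(115/2221564) = 5821185/2221564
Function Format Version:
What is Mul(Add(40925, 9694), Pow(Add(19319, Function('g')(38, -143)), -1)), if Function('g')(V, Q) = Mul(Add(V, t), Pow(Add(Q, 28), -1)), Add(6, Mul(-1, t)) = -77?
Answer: Rational(5821185, 2221564) ≈ 2.6203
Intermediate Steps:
t = 83 (t = Add(6, Mul(-1, -77)) = Add(6, 77) = 83)
Function('g')(V, Q) = Mul(Pow(Add(28, Q), -1), Add(83, V)) (Function('g')(V, Q) = Mul(Add(V, 83), Pow(Add(Q, 28), -1)) = Mul(Add(83, V), Pow(Add(28, Q), -1)) = Mul(Pow(Add(28, Q), -1), Add(83, V)))
Mul(Add(40925, 9694), Pow(Add(19319, Function('g')(38, -143)), -1)) = Mul(Add(40925, 9694), Pow(Add(19319, Mul(Pow(Add(28, -143), -1), Add(83, 38))), -1)) = Mul(50619, Pow(Add(19319, Mul(Pow(-115, -1), 121)), -1)) = Mul(50619, Pow(Add(19319, Mul(Rational(-1, 115), 121)), -1)) = Mul(50619, Pow(Add(19319, Rational(-121, 115)), -1)) = Mul(50619, Pow(Rational(2221564, 115), -1)) = Mul(50619, Rational(115, 2221564)) = Rational(5821185, 2221564)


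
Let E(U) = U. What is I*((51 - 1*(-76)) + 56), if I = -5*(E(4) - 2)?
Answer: -1830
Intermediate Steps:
I = -10 (I = -5*(4 - 2) = -5*2 = -10)
I*((51 - 1*(-76)) + 56) = -10*((51 - 1*(-76)) + 56) = -10*((51 + 76) + 56) = -10*(127 + 56) = -10*183 = -1830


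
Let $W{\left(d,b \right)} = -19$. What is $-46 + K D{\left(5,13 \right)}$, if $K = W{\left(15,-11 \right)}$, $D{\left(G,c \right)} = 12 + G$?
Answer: $-369$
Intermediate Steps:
$K = -19$
$-46 + K D{\left(5,13 \right)} = -46 - 19 \left(12 + 5\right) = -46 - 323 = -369$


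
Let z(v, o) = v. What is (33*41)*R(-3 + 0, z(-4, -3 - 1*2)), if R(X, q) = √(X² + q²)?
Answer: 6765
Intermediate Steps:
(33*41)*R(-3 + 0, z(-4, -3 - 1*2)) = (33*41)*√((-3 + 0)² + (-4)²) = 1353*√((-3)² + 16) = 1353*√(9 + 16) = 1353*√25 = 1353*5 = 6765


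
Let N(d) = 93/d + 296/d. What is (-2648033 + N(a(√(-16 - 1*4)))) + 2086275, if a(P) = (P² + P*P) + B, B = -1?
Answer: -23032467/41 ≈ -5.6177e+5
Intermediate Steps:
a(P) = -1 + 2*P² (a(P) = (P² + P*P) - 1 = (P² + P²) - 1 = 2*P² - 1 = -1 + 2*P²)
N(d) = 389/d
(-2648033 + N(a(√(-16 - 1*4)))) + 2086275 = (-2648033 + 389/(-1 + 2*(√(-16 - 1*4))²)) + 2086275 = (-2648033 + 389/(-1 + 2*(√(-16 - 4))²)) + 2086275 = (-2648033 + 389/(-1 + 2*(√(-20))²)) + 2086275 = (-2648033 + 389/(-1 + 2*(2*I*√5)²)) + 2086275 = (-2648033 + 389/(-1 + 2*(-20))) + 2086275 = (-2648033 + 389/(-1 - 40)) + 2086275 = (-2648033 + 389/(-41)) + 2086275 = (-2648033 + 389*(-1/41)) + 2086275 = (-2648033 - 389/41) + 2086275 = -108569742/41 + 2086275 = -23032467/41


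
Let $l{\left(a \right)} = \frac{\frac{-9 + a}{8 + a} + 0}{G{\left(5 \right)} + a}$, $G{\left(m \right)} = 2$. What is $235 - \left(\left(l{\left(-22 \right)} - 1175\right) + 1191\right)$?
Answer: $\frac{61351}{280} \approx 219.11$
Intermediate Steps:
$l{\left(a \right)} = \frac{-9 + a}{\left(2 + a\right) \left(8 + a\right)}$ ($l{\left(a \right)} = \frac{\frac{-9 + a}{8 + a} + 0}{2 + a} = \frac{\frac{1}{8 + a} \left(-9 + a\right)}{2 + a} = \frac{-9 + a}{\left(2 + a\right) \left(8 + a\right)}$)
$235 - \left(\left(l{\left(-22 \right)} - 1175\right) + 1191\right) = 235 - \left(\left(\frac{-9 - 22}{16 + \left(-22\right)^{2} + 10 \left(-22\right)} - 1175\right) + 1191\right) = 235 - \left(\left(\frac{1}{16 + 484 - 220} \left(-31\right) - 1175\right) + 1191\right) = 235 - \left(\left(\frac{1}{280} \left(-31\right) - 1175\right) + 1191\right) = 235 - \left(\left(- \frac{31}{280} - 1175\right) + 1191\right) = 235 - \left(- \frac{329031}{280} + 1191\right) = 235 - \frac{4449}{280} = \frac{61351}{280}$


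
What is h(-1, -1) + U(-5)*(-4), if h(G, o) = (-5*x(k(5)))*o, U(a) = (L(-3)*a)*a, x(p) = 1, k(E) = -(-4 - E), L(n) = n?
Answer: 305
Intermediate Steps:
k(E) = 4 + E
U(a) = -3*a² (U(a) = (-3*a)*a = -3*a²)
h(G, o) = -5*o (h(G, o) = (-5*1)*o = -5*o)
h(-1, -1) + U(-5)*(-4) = -5*(-1) - 3*(-5)²*(-4) = 5 - 3*25*(-4) = 5 - 75*(-4) = 5 + 300 = 305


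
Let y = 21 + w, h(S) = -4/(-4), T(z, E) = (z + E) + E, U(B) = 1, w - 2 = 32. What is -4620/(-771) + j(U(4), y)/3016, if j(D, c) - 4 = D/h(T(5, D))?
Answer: 4645925/775112 ≈ 5.9939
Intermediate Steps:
w = 34 (w = 2 + 32 = 34)
T(z, E) = z + 2*E (T(z, E) = (E + z) + E = z + 2*E)
h(S) = 1 (h(S) = -4*(-1/4) = 1)
y = 55 (y = 21 + 34 = 55)
j(D, c) = 4 + D (j(D, c) = 4 + D/1 = 4 + D*1 = 4 + D)
-4620/(-771) + j(U(4), y)/3016 = -4620/(-771) + (4 + 1)/3016 = -4620*(-1/771) + 5*(1/3016) = 1540/257 + 5/3016 = 4645925/775112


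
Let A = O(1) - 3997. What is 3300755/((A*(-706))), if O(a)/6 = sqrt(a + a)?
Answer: 13193117735/11279011522 + 9902265*sqrt(2)/5639505761 ≈ 1.1722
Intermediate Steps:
O(a) = 6*sqrt(2)*sqrt(a) (O(a) = 6*sqrt(a + a) = 6*sqrt(2*a) = 6*(sqrt(2)*sqrt(a)) = 6*sqrt(2)*sqrt(a))
A = -3997 + 6*sqrt(2) (A = 6*sqrt(2)*sqrt(1) - 3997 = 6*sqrt(2)*1 - 3997 = 6*sqrt(2) - 3997 = -3997 + 6*sqrt(2) ≈ -3988.5)
3300755/((A*(-706))) = 3300755/(((-3997 + 6*sqrt(2))*(-706))) = 3300755/(2821882 - 4236*sqrt(2))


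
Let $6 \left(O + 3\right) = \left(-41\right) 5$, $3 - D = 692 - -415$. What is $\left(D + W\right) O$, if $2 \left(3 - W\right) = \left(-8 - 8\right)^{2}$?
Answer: $\frac{274067}{6} \approx 45678.0$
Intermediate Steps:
$D = -1104$ ($D = 3 - \left(692 - -415\right) = 3 - \left(692 + 415\right) = 3 - 1107 = -1104$)
$O = - \frac{223}{6}$ ($O = -3 + \frac{\left(-41\right) 5}{6} = -3 + \frac{1}{6} \left(-205\right) = -3 - \frac{205}{6} = - \frac{223}{6} \approx -37.167$)
$W = -125$ ($W = 3 - \frac{\left(-8 - 8\right)^{2}}{2} = 3 - \frac{\left(-16\right)^{2}}{2} = 3 - 128 = -125$)
$\left(D + W\right) O = \left(-1104 - 125\right) \left(- \frac{223}{6}\right) = \left(-1229\right) \left(- \frac{223}{6}\right) = \frac{274067}{6}$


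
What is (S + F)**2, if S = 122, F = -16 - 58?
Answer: 2304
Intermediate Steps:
F = -74
(S + F)**2 = (122 - 74)**2 = 48**2 = 2304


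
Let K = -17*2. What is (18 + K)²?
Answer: 256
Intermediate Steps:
K = -34
(18 + K)² = (18 - 34)² = (-16)² = 256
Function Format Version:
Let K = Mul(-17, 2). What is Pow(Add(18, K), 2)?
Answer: 256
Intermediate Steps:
K = -34
Pow(Add(18, K), 2) = Pow(Add(18, -34), 2) = Pow(-16, 2) = 256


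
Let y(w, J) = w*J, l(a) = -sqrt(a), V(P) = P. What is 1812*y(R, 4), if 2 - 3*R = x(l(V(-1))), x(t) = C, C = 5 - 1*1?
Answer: -4832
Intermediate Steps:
C = 4 (C = 5 - 1 = 4)
x(t) = 4
R = -2/3 (R = 2/3 - 1/3*4 = 2/3 - 4/3 = -2/3 ≈ -0.66667)
y(w, J) = J*w
1812*y(R, 4) = 1812*(4*(-2/3)) = 1812*(-8/3) = -4832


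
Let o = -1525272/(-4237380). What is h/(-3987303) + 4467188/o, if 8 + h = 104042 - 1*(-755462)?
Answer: 449263972191092806/36200723937 ≈ 1.2410e+7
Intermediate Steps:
h = 859496 (h = -8 + (104042 - 1*(-755462)) = -8 + (104042 + 755462) = -8 + 859504 = 859496)
o = 18158/50445 (o = -1525272*(-1/4237380) = 18158/50445 ≈ 0.35996)
h/(-3987303) + 4467188/o = 859496/(-3987303) + 4467188/(18158/50445) = 859496*(-1/3987303) + 4467188*(50445/18158) = -859496/3987303 + 112673649330/9079 = 449263972191092806/36200723937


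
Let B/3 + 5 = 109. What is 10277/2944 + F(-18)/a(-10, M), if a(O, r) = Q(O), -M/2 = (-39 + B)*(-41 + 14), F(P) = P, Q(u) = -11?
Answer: 166039/32384 ≈ 5.1272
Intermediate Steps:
B = 312 (B = -15 + 3*109 = -15 + 327 = 312)
M = 14742 (M = -2*(-39 + 312)*(-41 + 14) = -546*(-27) = -2*(-7371) = 14742)
a(O, r) = -11
10277/2944 + F(-18)/a(-10, M) = 10277/2944 - 18/(-11) = 10277*(1/2944) - 18*(-1/11) = 10277/2944 + 18/11 = 166039/32384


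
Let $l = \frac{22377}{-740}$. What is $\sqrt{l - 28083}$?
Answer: $\frac{9 i \sqrt{47514845}}{370} \approx 167.67 i$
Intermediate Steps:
$l = - \frac{22377}{740}$ ($l = 22377 \left(- \frac{1}{740}\right) = - \frac{22377}{740} \approx -30.239$)
$\sqrt{l - 28083} = \sqrt{- \frac{22377}{740} - 28083} = \sqrt{- \frac{20803797}{740}} = \frac{9 i \sqrt{47514845}}{370}$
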